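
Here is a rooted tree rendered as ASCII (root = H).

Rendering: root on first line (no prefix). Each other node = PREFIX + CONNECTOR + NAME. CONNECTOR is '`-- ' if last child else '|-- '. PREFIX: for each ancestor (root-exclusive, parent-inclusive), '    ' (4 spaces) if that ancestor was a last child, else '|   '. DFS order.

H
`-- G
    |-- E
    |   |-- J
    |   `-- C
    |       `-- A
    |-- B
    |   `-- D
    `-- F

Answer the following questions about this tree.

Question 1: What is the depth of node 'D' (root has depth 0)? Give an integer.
Answer: 3

Derivation:
Path from root to D: H -> G -> B -> D
Depth = number of edges = 3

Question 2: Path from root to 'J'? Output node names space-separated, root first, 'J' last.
Walk down from root: H -> G -> E -> J

Answer: H G E J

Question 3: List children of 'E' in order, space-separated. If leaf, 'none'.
Answer: J C

Derivation:
Node E's children (from adjacency): J, C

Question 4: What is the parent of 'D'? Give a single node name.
Answer: B

Derivation:
Scan adjacency: D appears as child of B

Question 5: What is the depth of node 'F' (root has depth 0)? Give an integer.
Path from root to F: H -> G -> F
Depth = number of edges = 2

Answer: 2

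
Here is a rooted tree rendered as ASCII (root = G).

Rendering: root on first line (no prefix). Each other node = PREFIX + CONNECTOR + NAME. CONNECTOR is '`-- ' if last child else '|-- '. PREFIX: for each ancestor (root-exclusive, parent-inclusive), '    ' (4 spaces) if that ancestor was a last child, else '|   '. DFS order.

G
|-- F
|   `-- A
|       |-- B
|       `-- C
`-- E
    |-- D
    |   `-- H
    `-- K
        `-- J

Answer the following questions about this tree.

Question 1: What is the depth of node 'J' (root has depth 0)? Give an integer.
Answer: 3

Derivation:
Path from root to J: G -> E -> K -> J
Depth = number of edges = 3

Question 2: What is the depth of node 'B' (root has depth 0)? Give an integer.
Path from root to B: G -> F -> A -> B
Depth = number of edges = 3

Answer: 3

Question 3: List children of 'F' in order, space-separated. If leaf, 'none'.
Answer: A

Derivation:
Node F's children (from adjacency): A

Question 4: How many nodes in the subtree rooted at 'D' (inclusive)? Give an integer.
Answer: 2

Derivation:
Subtree rooted at D contains: D, H
Count = 2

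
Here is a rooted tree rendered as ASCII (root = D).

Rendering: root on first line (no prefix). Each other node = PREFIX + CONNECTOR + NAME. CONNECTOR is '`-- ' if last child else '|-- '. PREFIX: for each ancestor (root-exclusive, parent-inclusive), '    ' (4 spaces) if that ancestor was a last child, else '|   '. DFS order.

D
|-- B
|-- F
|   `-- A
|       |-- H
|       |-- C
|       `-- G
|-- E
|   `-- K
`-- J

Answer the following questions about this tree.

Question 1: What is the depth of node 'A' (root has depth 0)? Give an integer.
Path from root to A: D -> F -> A
Depth = number of edges = 2

Answer: 2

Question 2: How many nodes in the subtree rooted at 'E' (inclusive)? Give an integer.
Subtree rooted at E contains: E, K
Count = 2

Answer: 2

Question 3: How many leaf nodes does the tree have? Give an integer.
Answer: 6

Derivation:
Leaves (nodes with no children): B, C, G, H, J, K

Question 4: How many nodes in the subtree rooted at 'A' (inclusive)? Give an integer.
Answer: 4

Derivation:
Subtree rooted at A contains: A, C, G, H
Count = 4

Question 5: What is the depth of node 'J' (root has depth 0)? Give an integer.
Path from root to J: D -> J
Depth = number of edges = 1

Answer: 1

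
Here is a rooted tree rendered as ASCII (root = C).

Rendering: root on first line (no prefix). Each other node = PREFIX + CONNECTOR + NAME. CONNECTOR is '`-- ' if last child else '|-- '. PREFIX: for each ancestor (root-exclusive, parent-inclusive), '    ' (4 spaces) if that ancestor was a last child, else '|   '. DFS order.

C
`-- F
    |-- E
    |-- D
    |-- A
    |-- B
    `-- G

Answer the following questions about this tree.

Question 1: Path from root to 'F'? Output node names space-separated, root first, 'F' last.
Walk down from root: C -> F

Answer: C F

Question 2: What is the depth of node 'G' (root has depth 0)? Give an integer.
Answer: 2

Derivation:
Path from root to G: C -> F -> G
Depth = number of edges = 2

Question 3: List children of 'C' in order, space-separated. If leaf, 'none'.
Node C's children (from adjacency): F

Answer: F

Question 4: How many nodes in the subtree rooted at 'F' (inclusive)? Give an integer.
Answer: 6

Derivation:
Subtree rooted at F contains: A, B, D, E, F, G
Count = 6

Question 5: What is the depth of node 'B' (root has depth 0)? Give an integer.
Answer: 2

Derivation:
Path from root to B: C -> F -> B
Depth = number of edges = 2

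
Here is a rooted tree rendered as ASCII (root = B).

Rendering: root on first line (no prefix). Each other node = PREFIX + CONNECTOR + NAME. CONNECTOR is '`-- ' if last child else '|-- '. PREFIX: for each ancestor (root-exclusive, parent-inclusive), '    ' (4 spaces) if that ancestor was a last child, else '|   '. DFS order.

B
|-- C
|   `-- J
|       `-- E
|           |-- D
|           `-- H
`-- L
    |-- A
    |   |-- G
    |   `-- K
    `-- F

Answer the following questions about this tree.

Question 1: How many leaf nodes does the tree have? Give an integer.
Leaves (nodes with no children): D, F, G, H, K

Answer: 5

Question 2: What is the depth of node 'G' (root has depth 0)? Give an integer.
Answer: 3

Derivation:
Path from root to G: B -> L -> A -> G
Depth = number of edges = 3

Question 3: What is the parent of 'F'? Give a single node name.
Scan adjacency: F appears as child of L

Answer: L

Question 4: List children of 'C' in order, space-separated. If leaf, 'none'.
Node C's children (from adjacency): J

Answer: J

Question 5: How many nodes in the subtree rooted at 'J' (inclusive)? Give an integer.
Subtree rooted at J contains: D, E, H, J
Count = 4

Answer: 4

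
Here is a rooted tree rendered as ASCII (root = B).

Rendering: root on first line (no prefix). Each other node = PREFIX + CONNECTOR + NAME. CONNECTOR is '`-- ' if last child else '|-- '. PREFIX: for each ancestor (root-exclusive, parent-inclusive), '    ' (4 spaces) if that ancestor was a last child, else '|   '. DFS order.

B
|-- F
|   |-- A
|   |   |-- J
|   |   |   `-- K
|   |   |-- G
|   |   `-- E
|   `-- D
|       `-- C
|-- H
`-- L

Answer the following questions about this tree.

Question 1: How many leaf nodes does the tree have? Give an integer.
Leaves (nodes with no children): C, E, G, H, K, L

Answer: 6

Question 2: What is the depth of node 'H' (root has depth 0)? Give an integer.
Path from root to H: B -> H
Depth = number of edges = 1

Answer: 1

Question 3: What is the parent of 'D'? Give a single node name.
Answer: F

Derivation:
Scan adjacency: D appears as child of F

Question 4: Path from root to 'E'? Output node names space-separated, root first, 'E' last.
Walk down from root: B -> F -> A -> E

Answer: B F A E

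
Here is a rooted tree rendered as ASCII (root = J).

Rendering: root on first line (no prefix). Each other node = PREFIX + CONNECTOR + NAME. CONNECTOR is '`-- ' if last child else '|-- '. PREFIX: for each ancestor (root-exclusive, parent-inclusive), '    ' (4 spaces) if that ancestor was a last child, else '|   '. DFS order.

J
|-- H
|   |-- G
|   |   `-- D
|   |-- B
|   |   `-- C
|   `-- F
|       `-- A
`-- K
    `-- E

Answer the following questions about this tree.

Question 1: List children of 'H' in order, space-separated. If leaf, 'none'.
Node H's children (from adjacency): G, B, F

Answer: G B F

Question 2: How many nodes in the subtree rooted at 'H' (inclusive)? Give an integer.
Answer: 7

Derivation:
Subtree rooted at H contains: A, B, C, D, F, G, H
Count = 7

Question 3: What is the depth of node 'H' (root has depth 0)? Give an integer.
Answer: 1

Derivation:
Path from root to H: J -> H
Depth = number of edges = 1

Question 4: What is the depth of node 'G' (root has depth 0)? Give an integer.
Path from root to G: J -> H -> G
Depth = number of edges = 2

Answer: 2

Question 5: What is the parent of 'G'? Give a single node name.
Answer: H

Derivation:
Scan adjacency: G appears as child of H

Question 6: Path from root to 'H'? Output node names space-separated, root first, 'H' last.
Answer: J H

Derivation:
Walk down from root: J -> H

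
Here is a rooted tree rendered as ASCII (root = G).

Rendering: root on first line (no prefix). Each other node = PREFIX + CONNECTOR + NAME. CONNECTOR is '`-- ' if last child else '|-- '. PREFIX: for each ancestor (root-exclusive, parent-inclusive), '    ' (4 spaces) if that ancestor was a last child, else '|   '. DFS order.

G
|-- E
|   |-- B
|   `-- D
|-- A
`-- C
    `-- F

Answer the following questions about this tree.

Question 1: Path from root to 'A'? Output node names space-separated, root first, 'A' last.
Answer: G A

Derivation:
Walk down from root: G -> A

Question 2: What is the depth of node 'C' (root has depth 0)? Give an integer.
Path from root to C: G -> C
Depth = number of edges = 1

Answer: 1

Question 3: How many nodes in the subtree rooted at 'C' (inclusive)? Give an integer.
Answer: 2

Derivation:
Subtree rooted at C contains: C, F
Count = 2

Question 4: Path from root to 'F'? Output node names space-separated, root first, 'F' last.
Answer: G C F

Derivation:
Walk down from root: G -> C -> F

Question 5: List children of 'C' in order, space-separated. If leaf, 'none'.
Answer: F

Derivation:
Node C's children (from adjacency): F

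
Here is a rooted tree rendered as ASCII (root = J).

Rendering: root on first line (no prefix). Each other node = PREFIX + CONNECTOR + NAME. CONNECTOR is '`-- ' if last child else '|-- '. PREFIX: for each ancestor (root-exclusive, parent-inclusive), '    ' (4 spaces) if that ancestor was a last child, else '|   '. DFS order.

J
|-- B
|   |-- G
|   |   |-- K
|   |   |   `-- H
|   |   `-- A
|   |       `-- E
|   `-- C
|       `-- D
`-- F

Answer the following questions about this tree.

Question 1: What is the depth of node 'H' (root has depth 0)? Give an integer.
Answer: 4

Derivation:
Path from root to H: J -> B -> G -> K -> H
Depth = number of edges = 4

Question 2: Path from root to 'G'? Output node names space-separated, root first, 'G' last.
Walk down from root: J -> B -> G

Answer: J B G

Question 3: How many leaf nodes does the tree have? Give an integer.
Leaves (nodes with no children): D, E, F, H

Answer: 4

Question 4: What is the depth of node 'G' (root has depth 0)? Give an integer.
Answer: 2

Derivation:
Path from root to G: J -> B -> G
Depth = number of edges = 2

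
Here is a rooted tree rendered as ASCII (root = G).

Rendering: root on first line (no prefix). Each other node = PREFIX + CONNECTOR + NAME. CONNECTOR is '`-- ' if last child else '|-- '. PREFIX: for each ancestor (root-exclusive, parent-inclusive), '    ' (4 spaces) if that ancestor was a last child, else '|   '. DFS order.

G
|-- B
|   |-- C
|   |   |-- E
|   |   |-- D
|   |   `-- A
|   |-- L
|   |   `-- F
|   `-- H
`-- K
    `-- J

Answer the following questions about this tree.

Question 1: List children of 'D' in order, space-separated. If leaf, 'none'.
Node D's children (from adjacency): (leaf)

Answer: none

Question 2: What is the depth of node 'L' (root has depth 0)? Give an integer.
Answer: 2

Derivation:
Path from root to L: G -> B -> L
Depth = number of edges = 2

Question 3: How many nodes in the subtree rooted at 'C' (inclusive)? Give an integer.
Answer: 4

Derivation:
Subtree rooted at C contains: A, C, D, E
Count = 4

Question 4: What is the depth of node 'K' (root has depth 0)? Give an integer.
Answer: 1

Derivation:
Path from root to K: G -> K
Depth = number of edges = 1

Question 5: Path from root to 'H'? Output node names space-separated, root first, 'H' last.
Walk down from root: G -> B -> H

Answer: G B H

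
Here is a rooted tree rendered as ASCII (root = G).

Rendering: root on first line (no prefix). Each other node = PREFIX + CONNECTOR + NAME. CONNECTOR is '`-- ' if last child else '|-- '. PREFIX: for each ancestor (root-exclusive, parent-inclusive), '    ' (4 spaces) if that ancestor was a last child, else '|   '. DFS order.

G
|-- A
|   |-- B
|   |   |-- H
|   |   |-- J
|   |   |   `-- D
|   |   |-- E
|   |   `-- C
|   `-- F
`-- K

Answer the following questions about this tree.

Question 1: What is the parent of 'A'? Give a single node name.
Scan adjacency: A appears as child of G

Answer: G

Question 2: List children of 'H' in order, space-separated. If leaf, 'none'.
Answer: none

Derivation:
Node H's children (from adjacency): (leaf)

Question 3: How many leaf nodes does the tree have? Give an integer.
Leaves (nodes with no children): C, D, E, F, H, K

Answer: 6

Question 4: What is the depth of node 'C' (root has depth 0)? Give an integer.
Answer: 3

Derivation:
Path from root to C: G -> A -> B -> C
Depth = number of edges = 3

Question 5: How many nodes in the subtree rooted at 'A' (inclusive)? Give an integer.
Subtree rooted at A contains: A, B, C, D, E, F, H, J
Count = 8

Answer: 8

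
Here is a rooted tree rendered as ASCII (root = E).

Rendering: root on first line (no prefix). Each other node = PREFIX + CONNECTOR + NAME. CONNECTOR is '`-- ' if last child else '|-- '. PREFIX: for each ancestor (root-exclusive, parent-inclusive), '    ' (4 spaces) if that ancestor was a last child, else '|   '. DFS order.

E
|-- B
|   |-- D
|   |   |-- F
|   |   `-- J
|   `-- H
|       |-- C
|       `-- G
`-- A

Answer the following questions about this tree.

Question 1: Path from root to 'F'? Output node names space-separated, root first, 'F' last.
Answer: E B D F

Derivation:
Walk down from root: E -> B -> D -> F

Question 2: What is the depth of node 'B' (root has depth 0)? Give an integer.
Answer: 1

Derivation:
Path from root to B: E -> B
Depth = number of edges = 1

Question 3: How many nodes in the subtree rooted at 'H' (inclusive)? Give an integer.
Answer: 3

Derivation:
Subtree rooted at H contains: C, G, H
Count = 3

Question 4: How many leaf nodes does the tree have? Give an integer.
Answer: 5

Derivation:
Leaves (nodes with no children): A, C, F, G, J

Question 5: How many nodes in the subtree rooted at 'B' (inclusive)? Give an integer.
Answer: 7

Derivation:
Subtree rooted at B contains: B, C, D, F, G, H, J
Count = 7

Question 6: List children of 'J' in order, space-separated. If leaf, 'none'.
Answer: none

Derivation:
Node J's children (from adjacency): (leaf)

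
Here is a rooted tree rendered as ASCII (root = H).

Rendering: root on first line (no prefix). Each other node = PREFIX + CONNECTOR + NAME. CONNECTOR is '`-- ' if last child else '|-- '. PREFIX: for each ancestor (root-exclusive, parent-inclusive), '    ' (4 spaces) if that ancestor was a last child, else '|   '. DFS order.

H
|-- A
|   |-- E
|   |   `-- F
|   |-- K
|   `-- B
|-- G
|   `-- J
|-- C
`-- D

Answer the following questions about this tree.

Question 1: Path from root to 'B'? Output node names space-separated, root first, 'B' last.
Answer: H A B

Derivation:
Walk down from root: H -> A -> B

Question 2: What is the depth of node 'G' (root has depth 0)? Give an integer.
Path from root to G: H -> G
Depth = number of edges = 1

Answer: 1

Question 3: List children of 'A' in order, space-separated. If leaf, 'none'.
Answer: E K B

Derivation:
Node A's children (from adjacency): E, K, B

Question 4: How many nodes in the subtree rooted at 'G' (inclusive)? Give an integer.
Answer: 2

Derivation:
Subtree rooted at G contains: G, J
Count = 2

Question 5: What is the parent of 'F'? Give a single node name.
Scan adjacency: F appears as child of E

Answer: E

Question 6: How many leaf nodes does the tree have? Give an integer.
Answer: 6

Derivation:
Leaves (nodes with no children): B, C, D, F, J, K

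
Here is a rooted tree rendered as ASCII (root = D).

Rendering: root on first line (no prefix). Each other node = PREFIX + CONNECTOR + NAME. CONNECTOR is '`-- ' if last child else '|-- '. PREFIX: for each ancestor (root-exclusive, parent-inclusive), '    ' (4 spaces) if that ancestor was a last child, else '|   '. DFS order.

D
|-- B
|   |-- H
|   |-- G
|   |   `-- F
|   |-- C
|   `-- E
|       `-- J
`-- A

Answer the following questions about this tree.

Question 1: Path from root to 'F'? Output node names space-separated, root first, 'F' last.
Walk down from root: D -> B -> G -> F

Answer: D B G F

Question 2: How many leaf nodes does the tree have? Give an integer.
Answer: 5

Derivation:
Leaves (nodes with no children): A, C, F, H, J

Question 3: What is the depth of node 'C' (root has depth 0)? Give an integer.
Path from root to C: D -> B -> C
Depth = number of edges = 2

Answer: 2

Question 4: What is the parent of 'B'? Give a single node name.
Scan adjacency: B appears as child of D

Answer: D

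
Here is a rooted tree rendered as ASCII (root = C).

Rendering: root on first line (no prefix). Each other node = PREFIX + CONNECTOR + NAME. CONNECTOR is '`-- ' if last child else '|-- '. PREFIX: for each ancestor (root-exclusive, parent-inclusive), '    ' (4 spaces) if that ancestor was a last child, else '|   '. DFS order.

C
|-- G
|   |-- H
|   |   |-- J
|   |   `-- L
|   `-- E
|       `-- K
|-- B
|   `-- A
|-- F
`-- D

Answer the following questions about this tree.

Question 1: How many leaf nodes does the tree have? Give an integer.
Answer: 6

Derivation:
Leaves (nodes with no children): A, D, F, J, K, L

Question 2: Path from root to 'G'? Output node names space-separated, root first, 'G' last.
Walk down from root: C -> G

Answer: C G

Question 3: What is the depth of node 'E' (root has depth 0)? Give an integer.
Path from root to E: C -> G -> E
Depth = number of edges = 2

Answer: 2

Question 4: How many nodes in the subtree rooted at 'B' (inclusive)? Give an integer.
Subtree rooted at B contains: A, B
Count = 2

Answer: 2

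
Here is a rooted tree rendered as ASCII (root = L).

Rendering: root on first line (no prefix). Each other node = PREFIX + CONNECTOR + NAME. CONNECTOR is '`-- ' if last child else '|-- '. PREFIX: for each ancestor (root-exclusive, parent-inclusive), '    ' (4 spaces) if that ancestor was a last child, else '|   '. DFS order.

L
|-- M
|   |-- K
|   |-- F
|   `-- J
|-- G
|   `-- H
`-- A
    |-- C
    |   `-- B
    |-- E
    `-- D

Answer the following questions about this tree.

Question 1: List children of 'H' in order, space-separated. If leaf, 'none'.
Node H's children (from adjacency): (leaf)

Answer: none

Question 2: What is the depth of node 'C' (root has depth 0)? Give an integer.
Answer: 2

Derivation:
Path from root to C: L -> A -> C
Depth = number of edges = 2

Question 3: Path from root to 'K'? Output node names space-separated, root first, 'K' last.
Walk down from root: L -> M -> K

Answer: L M K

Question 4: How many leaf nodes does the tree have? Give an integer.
Leaves (nodes with no children): B, D, E, F, H, J, K

Answer: 7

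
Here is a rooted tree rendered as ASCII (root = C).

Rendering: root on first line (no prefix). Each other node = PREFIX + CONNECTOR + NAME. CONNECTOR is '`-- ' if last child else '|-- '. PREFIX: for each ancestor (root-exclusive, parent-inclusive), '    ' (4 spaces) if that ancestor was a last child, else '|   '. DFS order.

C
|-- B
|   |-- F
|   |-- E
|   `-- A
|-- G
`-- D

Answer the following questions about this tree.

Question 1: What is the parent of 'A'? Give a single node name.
Scan adjacency: A appears as child of B

Answer: B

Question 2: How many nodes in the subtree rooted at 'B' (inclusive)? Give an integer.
Answer: 4

Derivation:
Subtree rooted at B contains: A, B, E, F
Count = 4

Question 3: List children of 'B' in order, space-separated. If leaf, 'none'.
Node B's children (from adjacency): F, E, A

Answer: F E A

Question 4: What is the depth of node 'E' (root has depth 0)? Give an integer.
Path from root to E: C -> B -> E
Depth = number of edges = 2

Answer: 2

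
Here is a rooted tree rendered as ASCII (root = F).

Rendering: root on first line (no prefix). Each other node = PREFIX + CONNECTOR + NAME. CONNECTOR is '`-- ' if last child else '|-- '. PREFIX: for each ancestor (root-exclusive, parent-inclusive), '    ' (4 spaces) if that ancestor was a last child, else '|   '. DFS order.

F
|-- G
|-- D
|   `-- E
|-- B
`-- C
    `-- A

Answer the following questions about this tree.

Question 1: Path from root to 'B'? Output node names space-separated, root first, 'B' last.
Answer: F B

Derivation:
Walk down from root: F -> B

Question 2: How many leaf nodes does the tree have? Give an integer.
Answer: 4

Derivation:
Leaves (nodes with no children): A, B, E, G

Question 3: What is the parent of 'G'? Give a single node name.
Scan adjacency: G appears as child of F

Answer: F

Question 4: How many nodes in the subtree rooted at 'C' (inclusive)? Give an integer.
Answer: 2

Derivation:
Subtree rooted at C contains: A, C
Count = 2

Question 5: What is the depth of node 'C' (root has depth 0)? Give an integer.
Answer: 1

Derivation:
Path from root to C: F -> C
Depth = number of edges = 1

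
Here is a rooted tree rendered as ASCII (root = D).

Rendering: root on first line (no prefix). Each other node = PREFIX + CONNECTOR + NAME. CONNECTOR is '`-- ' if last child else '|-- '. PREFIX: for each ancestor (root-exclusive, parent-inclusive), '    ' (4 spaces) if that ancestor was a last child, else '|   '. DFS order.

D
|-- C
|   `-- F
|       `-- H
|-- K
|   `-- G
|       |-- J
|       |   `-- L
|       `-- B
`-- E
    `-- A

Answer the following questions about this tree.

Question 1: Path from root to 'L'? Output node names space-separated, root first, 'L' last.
Walk down from root: D -> K -> G -> J -> L

Answer: D K G J L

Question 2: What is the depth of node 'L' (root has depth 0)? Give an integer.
Answer: 4

Derivation:
Path from root to L: D -> K -> G -> J -> L
Depth = number of edges = 4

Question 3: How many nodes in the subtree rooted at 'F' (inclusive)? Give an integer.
Answer: 2

Derivation:
Subtree rooted at F contains: F, H
Count = 2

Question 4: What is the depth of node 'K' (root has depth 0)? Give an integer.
Path from root to K: D -> K
Depth = number of edges = 1

Answer: 1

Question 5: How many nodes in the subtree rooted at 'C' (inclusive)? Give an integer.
Answer: 3

Derivation:
Subtree rooted at C contains: C, F, H
Count = 3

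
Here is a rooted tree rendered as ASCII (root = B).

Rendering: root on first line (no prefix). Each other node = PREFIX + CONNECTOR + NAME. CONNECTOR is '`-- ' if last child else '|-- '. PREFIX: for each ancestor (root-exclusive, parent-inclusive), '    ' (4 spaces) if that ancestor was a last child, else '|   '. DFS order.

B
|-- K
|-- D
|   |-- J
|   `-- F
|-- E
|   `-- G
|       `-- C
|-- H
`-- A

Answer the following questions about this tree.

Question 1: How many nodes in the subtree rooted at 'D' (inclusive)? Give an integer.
Subtree rooted at D contains: D, F, J
Count = 3

Answer: 3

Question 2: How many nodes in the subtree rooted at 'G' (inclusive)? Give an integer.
Subtree rooted at G contains: C, G
Count = 2

Answer: 2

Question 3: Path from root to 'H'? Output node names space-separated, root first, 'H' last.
Answer: B H

Derivation:
Walk down from root: B -> H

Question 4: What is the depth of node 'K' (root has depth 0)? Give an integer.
Answer: 1

Derivation:
Path from root to K: B -> K
Depth = number of edges = 1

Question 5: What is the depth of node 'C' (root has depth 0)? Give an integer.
Answer: 3

Derivation:
Path from root to C: B -> E -> G -> C
Depth = number of edges = 3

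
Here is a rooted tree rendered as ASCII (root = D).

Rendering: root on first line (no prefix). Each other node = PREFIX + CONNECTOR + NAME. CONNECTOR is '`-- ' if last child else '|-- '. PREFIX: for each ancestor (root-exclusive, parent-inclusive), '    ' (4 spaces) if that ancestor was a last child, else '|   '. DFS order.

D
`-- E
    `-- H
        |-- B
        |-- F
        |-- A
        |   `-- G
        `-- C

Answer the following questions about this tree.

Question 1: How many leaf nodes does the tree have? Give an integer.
Leaves (nodes with no children): B, C, F, G

Answer: 4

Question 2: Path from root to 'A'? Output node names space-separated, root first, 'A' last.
Walk down from root: D -> E -> H -> A

Answer: D E H A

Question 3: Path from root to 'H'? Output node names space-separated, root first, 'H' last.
Walk down from root: D -> E -> H

Answer: D E H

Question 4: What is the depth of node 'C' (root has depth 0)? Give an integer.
Answer: 3

Derivation:
Path from root to C: D -> E -> H -> C
Depth = number of edges = 3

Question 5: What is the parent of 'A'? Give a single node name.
Answer: H

Derivation:
Scan adjacency: A appears as child of H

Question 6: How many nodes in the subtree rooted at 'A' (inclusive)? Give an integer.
Subtree rooted at A contains: A, G
Count = 2

Answer: 2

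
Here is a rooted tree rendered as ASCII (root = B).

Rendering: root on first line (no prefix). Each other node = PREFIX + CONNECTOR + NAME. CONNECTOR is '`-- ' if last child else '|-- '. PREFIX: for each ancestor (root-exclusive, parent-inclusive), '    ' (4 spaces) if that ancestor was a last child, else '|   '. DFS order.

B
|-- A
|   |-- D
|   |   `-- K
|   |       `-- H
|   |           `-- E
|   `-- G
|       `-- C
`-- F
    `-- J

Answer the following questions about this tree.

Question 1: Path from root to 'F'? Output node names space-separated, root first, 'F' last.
Walk down from root: B -> F

Answer: B F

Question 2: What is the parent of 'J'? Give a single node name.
Scan adjacency: J appears as child of F

Answer: F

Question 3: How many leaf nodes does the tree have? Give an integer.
Leaves (nodes with no children): C, E, J

Answer: 3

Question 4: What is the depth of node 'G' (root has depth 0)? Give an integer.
Answer: 2

Derivation:
Path from root to G: B -> A -> G
Depth = number of edges = 2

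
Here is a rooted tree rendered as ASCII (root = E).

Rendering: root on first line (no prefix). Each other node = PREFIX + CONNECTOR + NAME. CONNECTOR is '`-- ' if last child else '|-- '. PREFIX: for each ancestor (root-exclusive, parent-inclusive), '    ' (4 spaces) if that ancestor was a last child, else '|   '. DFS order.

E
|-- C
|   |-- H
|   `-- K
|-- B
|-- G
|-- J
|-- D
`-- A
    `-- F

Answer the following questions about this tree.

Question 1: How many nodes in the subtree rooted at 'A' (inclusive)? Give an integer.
Answer: 2

Derivation:
Subtree rooted at A contains: A, F
Count = 2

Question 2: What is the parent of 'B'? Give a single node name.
Scan adjacency: B appears as child of E

Answer: E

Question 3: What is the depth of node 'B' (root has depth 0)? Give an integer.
Path from root to B: E -> B
Depth = number of edges = 1

Answer: 1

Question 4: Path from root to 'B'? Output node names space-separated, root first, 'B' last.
Answer: E B

Derivation:
Walk down from root: E -> B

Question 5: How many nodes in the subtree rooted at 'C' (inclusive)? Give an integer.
Subtree rooted at C contains: C, H, K
Count = 3

Answer: 3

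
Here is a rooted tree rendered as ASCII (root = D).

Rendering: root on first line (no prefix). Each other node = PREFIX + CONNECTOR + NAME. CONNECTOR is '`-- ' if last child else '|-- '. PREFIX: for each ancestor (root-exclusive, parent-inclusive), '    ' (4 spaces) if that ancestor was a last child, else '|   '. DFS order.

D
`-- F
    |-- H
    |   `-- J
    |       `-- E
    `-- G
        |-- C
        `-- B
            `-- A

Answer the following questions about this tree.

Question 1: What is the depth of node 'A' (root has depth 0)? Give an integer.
Answer: 4

Derivation:
Path from root to A: D -> F -> G -> B -> A
Depth = number of edges = 4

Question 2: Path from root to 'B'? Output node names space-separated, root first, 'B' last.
Answer: D F G B

Derivation:
Walk down from root: D -> F -> G -> B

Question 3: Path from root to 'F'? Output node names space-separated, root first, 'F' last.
Walk down from root: D -> F

Answer: D F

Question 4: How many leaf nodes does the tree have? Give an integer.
Answer: 3

Derivation:
Leaves (nodes with no children): A, C, E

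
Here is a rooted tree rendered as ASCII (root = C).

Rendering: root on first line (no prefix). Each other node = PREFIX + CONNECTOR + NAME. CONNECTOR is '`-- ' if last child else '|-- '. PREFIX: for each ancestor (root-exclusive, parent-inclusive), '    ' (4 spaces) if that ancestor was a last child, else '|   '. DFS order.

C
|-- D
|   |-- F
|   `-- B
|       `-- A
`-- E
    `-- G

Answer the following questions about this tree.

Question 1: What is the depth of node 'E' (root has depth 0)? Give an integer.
Path from root to E: C -> E
Depth = number of edges = 1

Answer: 1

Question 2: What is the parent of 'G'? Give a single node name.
Scan adjacency: G appears as child of E

Answer: E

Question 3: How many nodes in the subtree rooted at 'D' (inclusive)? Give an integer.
Answer: 4

Derivation:
Subtree rooted at D contains: A, B, D, F
Count = 4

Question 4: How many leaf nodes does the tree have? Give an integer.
Leaves (nodes with no children): A, F, G

Answer: 3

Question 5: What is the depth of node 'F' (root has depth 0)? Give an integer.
Path from root to F: C -> D -> F
Depth = number of edges = 2

Answer: 2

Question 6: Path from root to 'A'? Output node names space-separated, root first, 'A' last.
Walk down from root: C -> D -> B -> A

Answer: C D B A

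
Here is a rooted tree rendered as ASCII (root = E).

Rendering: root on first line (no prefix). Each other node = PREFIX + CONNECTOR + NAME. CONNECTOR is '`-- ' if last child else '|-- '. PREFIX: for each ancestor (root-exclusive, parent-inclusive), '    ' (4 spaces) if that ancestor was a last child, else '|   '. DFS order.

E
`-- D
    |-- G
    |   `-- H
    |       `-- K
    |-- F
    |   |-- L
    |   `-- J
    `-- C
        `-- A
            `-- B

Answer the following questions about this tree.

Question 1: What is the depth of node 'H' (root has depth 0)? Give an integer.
Answer: 3

Derivation:
Path from root to H: E -> D -> G -> H
Depth = number of edges = 3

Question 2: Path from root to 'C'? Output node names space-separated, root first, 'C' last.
Walk down from root: E -> D -> C

Answer: E D C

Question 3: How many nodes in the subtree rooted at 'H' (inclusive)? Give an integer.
Subtree rooted at H contains: H, K
Count = 2

Answer: 2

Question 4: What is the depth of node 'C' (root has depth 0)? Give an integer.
Answer: 2

Derivation:
Path from root to C: E -> D -> C
Depth = number of edges = 2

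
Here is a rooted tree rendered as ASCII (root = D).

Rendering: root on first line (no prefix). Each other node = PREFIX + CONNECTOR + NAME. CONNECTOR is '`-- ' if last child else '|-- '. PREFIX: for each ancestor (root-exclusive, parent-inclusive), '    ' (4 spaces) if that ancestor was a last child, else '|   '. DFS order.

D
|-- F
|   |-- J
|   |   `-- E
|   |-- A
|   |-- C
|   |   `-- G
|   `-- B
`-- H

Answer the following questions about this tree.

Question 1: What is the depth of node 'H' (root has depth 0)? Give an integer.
Path from root to H: D -> H
Depth = number of edges = 1

Answer: 1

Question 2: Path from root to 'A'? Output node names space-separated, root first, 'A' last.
Answer: D F A

Derivation:
Walk down from root: D -> F -> A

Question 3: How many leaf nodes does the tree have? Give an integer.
Leaves (nodes with no children): A, B, E, G, H

Answer: 5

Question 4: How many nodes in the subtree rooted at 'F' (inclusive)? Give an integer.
Subtree rooted at F contains: A, B, C, E, F, G, J
Count = 7

Answer: 7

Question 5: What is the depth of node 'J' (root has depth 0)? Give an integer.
Path from root to J: D -> F -> J
Depth = number of edges = 2

Answer: 2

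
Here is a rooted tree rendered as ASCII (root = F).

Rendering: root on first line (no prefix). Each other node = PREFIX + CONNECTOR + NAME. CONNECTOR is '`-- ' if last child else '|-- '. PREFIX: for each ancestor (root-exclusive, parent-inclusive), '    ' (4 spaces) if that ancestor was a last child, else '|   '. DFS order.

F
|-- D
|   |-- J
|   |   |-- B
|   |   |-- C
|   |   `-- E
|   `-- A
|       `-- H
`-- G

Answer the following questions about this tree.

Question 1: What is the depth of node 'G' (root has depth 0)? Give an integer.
Path from root to G: F -> G
Depth = number of edges = 1

Answer: 1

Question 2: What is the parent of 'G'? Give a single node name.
Scan adjacency: G appears as child of F

Answer: F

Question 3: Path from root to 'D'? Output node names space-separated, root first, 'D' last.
Answer: F D

Derivation:
Walk down from root: F -> D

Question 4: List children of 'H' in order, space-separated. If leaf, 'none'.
Node H's children (from adjacency): (leaf)

Answer: none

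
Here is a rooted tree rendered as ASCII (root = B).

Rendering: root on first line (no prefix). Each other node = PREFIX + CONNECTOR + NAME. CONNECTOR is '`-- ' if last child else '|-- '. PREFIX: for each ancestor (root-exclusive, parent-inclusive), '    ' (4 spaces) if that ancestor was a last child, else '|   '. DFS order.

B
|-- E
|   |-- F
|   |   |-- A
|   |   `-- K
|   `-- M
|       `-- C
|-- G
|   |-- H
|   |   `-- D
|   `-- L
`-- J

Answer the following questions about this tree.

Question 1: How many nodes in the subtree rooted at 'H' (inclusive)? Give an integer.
Subtree rooted at H contains: D, H
Count = 2

Answer: 2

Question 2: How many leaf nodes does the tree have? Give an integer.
Leaves (nodes with no children): A, C, D, J, K, L

Answer: 6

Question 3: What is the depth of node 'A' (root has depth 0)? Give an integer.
Path from root to A: B -> E -> F -> A
Depth = number of edges = 3

Answer: 3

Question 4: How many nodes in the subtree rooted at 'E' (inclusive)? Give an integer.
Answer: 6

Derivation:
Subtree rooted at E contains: A, C, E, F, K, M
Count = 6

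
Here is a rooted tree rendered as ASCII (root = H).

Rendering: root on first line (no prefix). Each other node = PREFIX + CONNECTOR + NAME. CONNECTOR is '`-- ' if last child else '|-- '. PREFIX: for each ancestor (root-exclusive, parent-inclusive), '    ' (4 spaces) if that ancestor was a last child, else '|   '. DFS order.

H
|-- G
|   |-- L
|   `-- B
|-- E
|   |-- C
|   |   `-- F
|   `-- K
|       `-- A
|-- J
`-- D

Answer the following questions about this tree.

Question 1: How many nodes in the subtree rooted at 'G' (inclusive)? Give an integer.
Subtree rooted at G contains: B, G, L
Count = 3

Answer: 3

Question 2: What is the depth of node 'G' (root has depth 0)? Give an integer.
Path from root to G: H -> G
Depth = number of edges = 1

Answer: 1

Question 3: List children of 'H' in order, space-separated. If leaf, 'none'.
Answer: G E J D

Derivation:
Node H's children (from adjacency): G, E, J, D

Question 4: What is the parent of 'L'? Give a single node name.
Answer: G

Derivation:
Scan adjacency: L appears as child of G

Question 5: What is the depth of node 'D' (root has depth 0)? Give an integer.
Answer: 1

Derivation:
Path from root to D: H -> D
Depth = number of edges = 1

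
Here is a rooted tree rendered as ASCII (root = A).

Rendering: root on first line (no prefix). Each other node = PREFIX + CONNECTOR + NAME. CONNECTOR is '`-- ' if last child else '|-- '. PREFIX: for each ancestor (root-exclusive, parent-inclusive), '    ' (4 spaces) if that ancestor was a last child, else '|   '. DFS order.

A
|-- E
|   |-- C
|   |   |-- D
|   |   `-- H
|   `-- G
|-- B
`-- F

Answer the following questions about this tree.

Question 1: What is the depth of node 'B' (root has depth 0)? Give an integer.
Answer: 1

Derivation:
Path from root to B: A -> B
Depth = number of edges = 1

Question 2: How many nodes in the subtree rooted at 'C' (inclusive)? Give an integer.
Subtree rooted at C contains: C, D, H
Count = 3

Answer: 3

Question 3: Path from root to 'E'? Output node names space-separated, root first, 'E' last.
Answer: A E

Derivation:
Walk down from root: A -> E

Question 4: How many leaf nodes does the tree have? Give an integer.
Leaves (nodes with no children): B, D, F, G, H

Answer: 5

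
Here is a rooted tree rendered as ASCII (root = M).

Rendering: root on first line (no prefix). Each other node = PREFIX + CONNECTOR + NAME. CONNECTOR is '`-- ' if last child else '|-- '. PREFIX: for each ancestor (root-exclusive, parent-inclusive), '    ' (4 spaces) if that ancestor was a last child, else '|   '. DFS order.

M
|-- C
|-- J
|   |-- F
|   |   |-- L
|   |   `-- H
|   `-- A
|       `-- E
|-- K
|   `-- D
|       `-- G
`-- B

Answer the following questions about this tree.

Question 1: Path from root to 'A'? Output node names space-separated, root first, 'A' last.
Walk down from root: M -> J -> A

Answer: M J A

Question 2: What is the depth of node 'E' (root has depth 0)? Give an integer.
Path from root to E: M -> J -> A -> E
Depth = number of edges = 3

Answer: 3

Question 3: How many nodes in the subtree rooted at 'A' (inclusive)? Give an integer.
Answer: 2

Derivation:
Subtree rooted at A contains: A, E
Count = 2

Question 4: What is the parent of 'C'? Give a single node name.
Scan adjacency: C appears as child of M

Answer: M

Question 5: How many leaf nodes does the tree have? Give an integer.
Leaves (nodes with no children): B, C, E, G, H, L

Answer: 6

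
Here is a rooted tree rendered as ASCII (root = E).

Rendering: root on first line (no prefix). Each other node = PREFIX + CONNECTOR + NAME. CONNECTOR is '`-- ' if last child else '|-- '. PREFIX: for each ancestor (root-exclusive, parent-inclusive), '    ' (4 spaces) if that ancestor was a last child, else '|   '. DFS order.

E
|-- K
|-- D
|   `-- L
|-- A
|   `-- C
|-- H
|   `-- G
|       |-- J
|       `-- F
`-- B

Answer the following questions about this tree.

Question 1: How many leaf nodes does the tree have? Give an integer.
Answer: 6

Derivation:
Leaves (nodes with no children): B, C, F, J, K, L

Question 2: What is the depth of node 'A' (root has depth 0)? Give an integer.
Answer: 1

Derivation:
Path from root to A: E -> A
Depth = number of edges = 1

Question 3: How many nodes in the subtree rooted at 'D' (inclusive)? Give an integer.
Subtree rooted at D contains: D, L
Count = 2

Answer: 2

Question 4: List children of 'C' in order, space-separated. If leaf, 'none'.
Answer: none

Derivation:
Node C's children (from adjacency): (leaf)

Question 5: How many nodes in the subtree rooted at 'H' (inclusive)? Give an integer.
Subtree rooted at H contains: F, G, H, J
Count = 4

Answer: 4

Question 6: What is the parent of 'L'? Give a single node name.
Scan adjacency: L appears as child of D

Answer: D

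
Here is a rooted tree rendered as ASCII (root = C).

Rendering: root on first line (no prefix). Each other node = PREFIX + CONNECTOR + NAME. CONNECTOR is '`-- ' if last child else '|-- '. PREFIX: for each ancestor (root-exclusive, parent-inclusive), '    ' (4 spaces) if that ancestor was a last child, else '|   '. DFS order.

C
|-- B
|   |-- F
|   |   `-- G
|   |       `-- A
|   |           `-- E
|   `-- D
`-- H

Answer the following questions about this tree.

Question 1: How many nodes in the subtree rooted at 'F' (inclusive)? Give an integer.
Answer: 4

Derivation:
Subtree rooted at F contains: A, E, F, G
Count = 4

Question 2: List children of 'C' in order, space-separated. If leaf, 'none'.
Node C's children (from adjacency): B, H

Answer: B H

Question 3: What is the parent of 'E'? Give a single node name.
Answer: A

Derivation:
Scan adjacency: E appears as child of A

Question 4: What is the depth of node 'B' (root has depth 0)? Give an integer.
Answer: 1

Derivation:
Path from root to B: C -> B
Depth = number of edges = 1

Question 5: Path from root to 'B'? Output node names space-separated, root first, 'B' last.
Answer: C B

Derivation:
Walk down from root: C -> B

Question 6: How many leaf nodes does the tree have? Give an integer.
Answer: 3

Derivation:
Leaves (nodes with no children): D, E, H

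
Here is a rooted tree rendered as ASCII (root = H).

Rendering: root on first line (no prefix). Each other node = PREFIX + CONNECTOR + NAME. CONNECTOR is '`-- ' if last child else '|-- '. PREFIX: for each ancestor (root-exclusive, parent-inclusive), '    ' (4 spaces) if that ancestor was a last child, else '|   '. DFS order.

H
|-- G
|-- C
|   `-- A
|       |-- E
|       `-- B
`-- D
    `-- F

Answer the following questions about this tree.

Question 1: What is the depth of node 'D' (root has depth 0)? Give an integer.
Path from root to D: H -> D
Depth = number of edges = 1

Answer: 1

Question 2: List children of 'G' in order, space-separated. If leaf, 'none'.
Answer: none

Derivation:
Node G's children (from adjacency): (leaf)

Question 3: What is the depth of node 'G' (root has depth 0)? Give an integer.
Path from root to G: H -> G
Depth = number of edges = 1

Answer: 1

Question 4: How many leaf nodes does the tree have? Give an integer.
Leaves (nodes with no children): B, E, F, G

Answer: 4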